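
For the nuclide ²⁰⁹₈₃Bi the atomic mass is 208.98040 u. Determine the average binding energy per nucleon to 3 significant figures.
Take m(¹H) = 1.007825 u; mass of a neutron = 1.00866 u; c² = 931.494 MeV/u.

7.85 MeV/nucleon

The nucleus contains 83 protons and 209 − 83 = 126 neutrons.
Σm = 83·m(¹H) + 126·m_n = 83.649475 + 127.09116 = 210.740635 u
The mass defect is 210.740635 − 208.98040 = 1.760235 u.
E_B = 1.760235 × 931.494 = 1639.65 MeV
BE/A = 1639.65 MeV / 209 = 7.845 MeV/nucleon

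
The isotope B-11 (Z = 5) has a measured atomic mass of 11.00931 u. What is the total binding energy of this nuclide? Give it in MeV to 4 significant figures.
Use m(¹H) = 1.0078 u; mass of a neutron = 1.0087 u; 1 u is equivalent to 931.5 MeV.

The nucleus contains 5 protons and 11 − 5 = 6 neutrons.
Mass of separated nucleons = 5(1.0078) + 6(1.0087) = 5.0390 + 6.0522 = 11.0912 u
Δm = 11.0912 − 11.00931 = 0.08189 u
E_B = 0.08189 × 931.5 = 76.2805 MeV

76.28 MeV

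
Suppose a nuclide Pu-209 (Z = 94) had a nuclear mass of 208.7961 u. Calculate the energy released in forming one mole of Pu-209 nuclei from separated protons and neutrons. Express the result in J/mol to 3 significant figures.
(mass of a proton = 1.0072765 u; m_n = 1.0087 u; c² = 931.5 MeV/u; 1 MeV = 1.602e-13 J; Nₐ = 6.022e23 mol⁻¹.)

With 94 protons and 115 neutrons (A = 209):
Σm = 94·m_p + 115·m_n = 94.6839910 + 116.0005 = 210.6844910 u
The mass defect is 210.6844910 − 208.7961 = 1.8883910 u.
Binding energy = Δm·c² = 1.8883910 × 931.5 MeV/u = 1759.04 MeV
Per nucleus in joules: 1759.04 MeV × 1.602e-13 J/MeV = 2.8180e-10 J
Per mole: 2.8180e-10 J × 6.022e23 mol⁻¹ = 1.6970e+14 J/mol

1.70e+14 J/mol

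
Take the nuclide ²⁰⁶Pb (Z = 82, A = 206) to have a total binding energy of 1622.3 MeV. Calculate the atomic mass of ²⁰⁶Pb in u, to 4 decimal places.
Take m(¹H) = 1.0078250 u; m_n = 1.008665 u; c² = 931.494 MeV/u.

Mass defect = 1622.3 MeV / (931.494 MeV/u) = 1.741611 u
Constituent mass = 82(1.0078250) + 124(1.008665) = 207.7161100 u
Atomic mass = 207.7161100 − 1.741611 = 205.9744990 u ≈ 205.9745 u (to 4 decimal places)

205.9745 u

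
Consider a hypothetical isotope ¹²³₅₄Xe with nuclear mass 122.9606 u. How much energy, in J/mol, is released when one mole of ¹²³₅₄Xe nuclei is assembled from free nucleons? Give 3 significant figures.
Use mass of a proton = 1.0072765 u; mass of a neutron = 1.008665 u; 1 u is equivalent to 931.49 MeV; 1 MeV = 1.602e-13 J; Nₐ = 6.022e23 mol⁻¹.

Z = 54, so N = A − Z = 123 − 54 = 69.
Total constituent mass: 54 × 1.0072765 + 69 × 1.008665 = 123.9908160 u
The mass defect is 123.9908160 − 122.9606 = 1.0302160 u.
Converting to energy: 1.0302160 u × 931.49 MeV/u = 959.636 MeV
Per nucleus in joules: 959.636 MeV × 1.602e-13 J/MeV = 1.5373e-10 J
Per mole: 1.5373e-10 J × 6.022e23 mol⁻¹ = 9.2576e+13 J/mol

9.26e+13 J/mol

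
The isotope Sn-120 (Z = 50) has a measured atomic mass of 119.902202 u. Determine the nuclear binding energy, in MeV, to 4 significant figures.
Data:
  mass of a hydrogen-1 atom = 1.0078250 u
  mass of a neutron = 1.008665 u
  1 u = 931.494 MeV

Mass of separated nucleons = 50(1.0078250) + 70(1.008665) = 50.3912500 + 70.606550 = 120.9978000 u
Δm = 120.9978000 − 119.902202 = 1.0955980 u
Binding energy = Δm·c² = 1.0955980 × 931.494 MeV/u = 1020.54 MeV

1021 MeV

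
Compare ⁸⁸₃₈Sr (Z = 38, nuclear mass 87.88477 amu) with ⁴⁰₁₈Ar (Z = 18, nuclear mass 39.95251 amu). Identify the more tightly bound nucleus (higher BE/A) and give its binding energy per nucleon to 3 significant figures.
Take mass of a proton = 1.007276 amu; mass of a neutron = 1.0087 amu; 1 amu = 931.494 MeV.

⁸⁸₃₈Sr; 8.75 MeV/nucleon

⁸⁸₃₈Sr: Σm = 38(1.007276) + 50(1.0087) = 88.711488 amu; Δm = 0.826718 amu; E_B = 770.08 MeV; E_B/A = 8.751 MeV
⁴⁰₁₈Ar: Σm = 18(1.007276) + 22(1.0087) = 40.322368 amu; Δm = 0.369858 amu; E_B = 344.52 MeV; E_B/A = 8.613 MeV
⁸⁸₃₈Sr has the higher binding energy per nucleon, so it is the more tightly bound nucleus.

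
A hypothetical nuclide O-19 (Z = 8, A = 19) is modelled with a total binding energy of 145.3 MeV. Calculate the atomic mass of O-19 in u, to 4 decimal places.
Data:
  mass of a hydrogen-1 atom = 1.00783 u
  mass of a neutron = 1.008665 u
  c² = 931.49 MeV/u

19.0020 u

Mass defect = 145.3 MeV / (931.49 MeV/u) = 0.155987 u
Constituent mass = 8(1.00783) + 11(1.008665) = 19.157955 u
Atomic mass = 19.157955 − 0.155987 = 19.001968 u ≈ 19.0020 u (to 4 decimal places)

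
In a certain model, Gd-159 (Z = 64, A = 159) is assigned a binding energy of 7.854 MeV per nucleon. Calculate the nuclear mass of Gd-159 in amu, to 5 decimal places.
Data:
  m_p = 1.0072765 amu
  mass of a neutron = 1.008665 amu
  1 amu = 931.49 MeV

158.94824 amu

Total binding energy = 159 × 7.854 = 1248.786 MeV
Mass defect = 1248.786 MeV / (931.49 MeV/amu) = 1.3406327 amu
Constituent mass = 64(1.0072765) + 95(1.008665) = 160.2888710 amu
Nuclear mass = 160.2888710 − 1.3406327 = 158.9482383 amu ≈ 158.94824 amu (to 5 decimal places)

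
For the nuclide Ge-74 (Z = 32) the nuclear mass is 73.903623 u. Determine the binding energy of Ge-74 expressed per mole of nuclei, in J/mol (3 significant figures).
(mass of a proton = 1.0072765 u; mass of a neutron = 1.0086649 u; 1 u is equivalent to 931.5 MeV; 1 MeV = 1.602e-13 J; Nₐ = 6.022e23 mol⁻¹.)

6.23e+13 J/mol

The nucleus contains 32 protons and 74 − 32 = 42 neutrons.
Σm = 32·m_p + 42·m_n = 32.2328480 + 42.3639258 = 74.5967738 u
Mass defect Δm = 74.5967738 − 73.903623 = 0.6931508 u
Converting to energy: 0.6931508 u × 931.5 MeV/u = 645.670 MeV
Per nucleus in joules: 645.670 MeV × 1.602e-13 J/MeV = 1.0344e-10 J
Per mole: 1.0344e-10 J × 6.022e23 mol⁻¹ = 6.2292e+13 J/mol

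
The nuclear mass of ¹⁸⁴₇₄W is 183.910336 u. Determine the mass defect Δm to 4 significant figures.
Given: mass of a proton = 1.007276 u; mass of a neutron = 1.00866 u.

1.581 u

The nucleus contains 74 protons and 184 − 74 = 110 neutrons.
Mass of separated nucleons = 74(1.007276) + 110(1.00866) = 74.538424 + 110.95260 = 185.491024 u
Δm = 185.491024 − 183.910336 = 1.580688 u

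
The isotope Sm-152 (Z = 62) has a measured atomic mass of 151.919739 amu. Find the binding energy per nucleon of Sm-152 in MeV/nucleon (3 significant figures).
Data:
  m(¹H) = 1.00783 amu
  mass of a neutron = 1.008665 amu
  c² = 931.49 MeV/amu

With 62 protons and 90 neutrons (A = 152):
Mass of separated nucleons = 62(1.00783) + 90(1.008665) = 62.48546 + 90.779850 = 153.265310 amu
Δm = 153.265310 − 151.919739 = 1.345571 amu
Converting to energy: 1.345571 amu × 931.49 MeV/amu = 1253.39 MeV
Per nucleon: 1253.39 / 152 = 8.246 MeV

8.25 MeV/nucleon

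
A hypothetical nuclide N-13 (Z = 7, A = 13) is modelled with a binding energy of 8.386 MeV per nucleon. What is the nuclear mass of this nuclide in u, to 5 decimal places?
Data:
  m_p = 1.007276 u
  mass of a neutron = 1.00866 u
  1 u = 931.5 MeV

12.98586 u

Total binding energy = 13 × 8.386 = 109.018 MeV
Mass defect = 109.018 MeV / (931.5 MeV/u) = 0.1170349 u
Constituent mass = 7(1.007276) + 6(1.00866) = 13.102892 u
Nuclear mass = 13.102892 − 0.1170349 = 12.9858571 u ≈ 12.98586 u (to 5 decimal places)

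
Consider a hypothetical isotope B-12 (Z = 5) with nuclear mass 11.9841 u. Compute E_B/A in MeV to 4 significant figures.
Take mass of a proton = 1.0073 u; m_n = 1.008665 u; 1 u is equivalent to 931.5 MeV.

Z = 5, so N = A − Z = 12 − 5 = 7.
Mass of separated nucleons = 5(1.0073) + 7(1.008665) = 5.0365 + 7.060655 = 12.097155 u
The mass defect is 12.097155 − 11.9841 = 0.113055 u.
Binding energy = Δm·c² = 0.113055 × 931.5 MeV/u = 105.311 MeV
Per nucleon: 105.311 / 12 = 8.776 MeV

8.776 MeV/nucleon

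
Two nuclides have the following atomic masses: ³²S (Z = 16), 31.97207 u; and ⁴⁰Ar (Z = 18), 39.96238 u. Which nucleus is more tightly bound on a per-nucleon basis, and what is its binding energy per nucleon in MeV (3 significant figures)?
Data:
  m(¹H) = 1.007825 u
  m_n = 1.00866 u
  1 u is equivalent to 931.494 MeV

³²S: Σm = 16(1.007825) + 16(1.00866) = 32.263760 u; Δm = 0.291690 u; E_B = 271.71 MeV; E_B/A = 8.491 MeV
⁴⁰Ar: Σm = 18(1.007825) + 22(1.00866) = 40.331370 u; Δm = 0.368990 u; E_B = 343.71 MeV; E_B/A = 8.593 MeV
⁴⁰Ar has the higher binding energy per nucleon, so it is the more tightly bound nucleus.

⁴⁰Ar; 8.59 MeV/nucleon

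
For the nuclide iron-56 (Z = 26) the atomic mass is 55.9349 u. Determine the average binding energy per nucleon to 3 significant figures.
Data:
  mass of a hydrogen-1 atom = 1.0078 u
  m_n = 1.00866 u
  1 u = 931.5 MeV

Mass of separated nucleons = 26(1.0078) + 30(1.00866) = 26.2028 + 30.25980 = 56.46260 u
Δm = 56.46260 − 55.9349 = 0.52770 u
Converting to energy: 0.52770 u × 931.5 MeV/u = 491.553 MeV
BE/A = 491.553 MeV / 56 = 8.778 MeV/nucleon

8.78 MeV/nucleon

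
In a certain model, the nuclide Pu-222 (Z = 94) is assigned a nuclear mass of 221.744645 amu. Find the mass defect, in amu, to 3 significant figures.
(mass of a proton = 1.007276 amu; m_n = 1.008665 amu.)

Σm = 94·m_p + 128·m_n = 94.683944 + 129.109120 = 223.793064 amu
Δm = 223.793064 − 221.744645 = 2.048419 amu

2.05 amu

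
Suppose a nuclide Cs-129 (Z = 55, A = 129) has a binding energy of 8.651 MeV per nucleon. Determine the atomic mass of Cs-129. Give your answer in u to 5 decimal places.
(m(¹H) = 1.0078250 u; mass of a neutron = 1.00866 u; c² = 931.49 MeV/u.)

128.87316 u

Total binding energy = 129 × 8.651 = 1115.979 MeV
Mass defect = 1115.979 MeV / (931.49 MeV/u) = 1.1980580 u
Constituent mass = 55(1.0078250) + 74(1.00866) = 130.0712150 u
Atomic mass = 130.0712150 − 1.1980580 = 128.8731570 u ≈ 128.87316 u (to 5 decimal places)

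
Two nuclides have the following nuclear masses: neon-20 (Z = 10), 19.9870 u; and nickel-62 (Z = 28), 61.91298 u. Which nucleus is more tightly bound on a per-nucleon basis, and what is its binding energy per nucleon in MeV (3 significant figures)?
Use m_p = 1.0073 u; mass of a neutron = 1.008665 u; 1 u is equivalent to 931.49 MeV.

neon-20: Σm = 10(1.0073) + 10(1.008665) = 20.159650 u; Δm = 0.172650 u; E_B = 160.82 MeV; E_B/A = 8.041 MeV
nickel-62: Σm = 28(1.0073) + 34(1.008665) = 62.499010 u; Δm = 0.586030 u; E_B = 545.88 MeV; E_B/A = 8.8045 MeV
nickel-62 has the higher binding energy per nucleon, so it is the more tightly bound nucleus.

nickel-62; 8.80 MeV/nucleon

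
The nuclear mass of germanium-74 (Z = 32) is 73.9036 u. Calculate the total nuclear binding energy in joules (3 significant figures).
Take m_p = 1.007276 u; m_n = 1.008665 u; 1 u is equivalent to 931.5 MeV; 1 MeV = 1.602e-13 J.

1.03e-10 J

Σm = 32·m_p + 42·m_n = 32.232832 + 42.363930 = 74.596762 u
The mass defect is 74.596762 − 73.9036 = 0.693162 u.
Binding energy = Δm·c² = 0.693162 × 931.5 MeV/u = 645.680 MeV
In joules: 645.680 MeV × 1.602e-13 J/MeV = 1.0344e-10 J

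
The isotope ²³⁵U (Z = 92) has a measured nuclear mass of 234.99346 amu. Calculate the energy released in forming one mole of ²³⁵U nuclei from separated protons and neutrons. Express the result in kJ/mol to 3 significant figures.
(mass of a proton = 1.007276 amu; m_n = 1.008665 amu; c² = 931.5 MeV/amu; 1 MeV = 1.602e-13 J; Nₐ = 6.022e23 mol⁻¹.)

1.72e+11 kJ/mol

With 92 protons and 143 neutrons (A = 235):
Mass of separated nucleons = 92(1.007276) + 143(1.008665) = 92.669392 + 144.239095 = 236.908487 amu
The mass defect is 236.908487 − 234.99346 = 1.915027 amu.
Converting to energy: 1.915027 amu × 931.5 MeV/amu = 1783.85 MeV
Per nucleus in joules: 1783.85 MeV × 1.602e-13 J/MeV = 2.8577e-10 J
Per mole: 2.8577e-10 J × 6.022e23 mol⁻¹ = 1.7209e+14 J/mol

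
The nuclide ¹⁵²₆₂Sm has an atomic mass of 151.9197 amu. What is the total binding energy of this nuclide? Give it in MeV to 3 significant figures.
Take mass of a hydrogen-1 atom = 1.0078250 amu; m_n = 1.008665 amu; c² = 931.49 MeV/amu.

1250 MeV

Σm = 62·m(¹H) + 90·m_n = 62.4851500 + 90.779850 = 153.2650000 amu
Mass defect Δm = 153.2650000 − 151.9197 = 1.3453000 amu
Binding energy = Δm·c² = 1.3453000 × 931.49 MeV/amu = 1253.13 MeV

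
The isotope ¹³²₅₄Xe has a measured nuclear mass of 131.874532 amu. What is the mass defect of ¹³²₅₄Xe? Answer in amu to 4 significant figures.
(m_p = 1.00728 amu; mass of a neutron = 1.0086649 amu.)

1.194 amu

Mass of separated nucleons = 54(1.00728) + 78(1.0086649) = 54.39312 + 78.6758622 = 133.0689822 amu
The mass defect is 133.0689822 − 131.874532 = 1.1944502 amu.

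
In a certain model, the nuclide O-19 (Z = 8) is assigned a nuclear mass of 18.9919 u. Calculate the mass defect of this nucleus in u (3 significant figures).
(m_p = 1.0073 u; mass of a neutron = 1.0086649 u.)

0.162 u

With 8 protons and 11 neutrons (A = 19):
Total constituent mass: 8 × 1.0073 + 11 × 1.0086649 = 19.1537139 u
Δm = 19.1537139 − 18.9919 = 0.1618139 u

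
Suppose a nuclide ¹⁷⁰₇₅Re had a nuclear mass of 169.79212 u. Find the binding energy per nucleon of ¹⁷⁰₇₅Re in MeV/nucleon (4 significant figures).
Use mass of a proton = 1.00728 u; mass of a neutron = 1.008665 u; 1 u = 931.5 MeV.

8.641 MeV/nucleon

Mass of separated nucleons = 75(1.00728) + 95(1.008665) = 75.54600 + 95.823175 = 171.369175 u
Δm = 171.369175 − 169.79212 = 1.577055 u
E_B = 1.577055 × 931.5 = 1469.03 MeV
Dividing by A = 170 gives 8.641 MeV per nucleon.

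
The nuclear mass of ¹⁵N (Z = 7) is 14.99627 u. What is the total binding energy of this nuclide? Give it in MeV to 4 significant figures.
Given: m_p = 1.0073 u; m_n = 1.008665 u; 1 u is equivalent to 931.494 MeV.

Mass of separated nucleons = 7(1.0073) + 8(1.008665) = 7.0511 + 8.069320 = 15.120420 u
Mass defect Δm = 15.120420 − 14.99627 = 0.124150 u
E_B = 0.124150 × 931.494 = 115.645 MeV

115.6 MeV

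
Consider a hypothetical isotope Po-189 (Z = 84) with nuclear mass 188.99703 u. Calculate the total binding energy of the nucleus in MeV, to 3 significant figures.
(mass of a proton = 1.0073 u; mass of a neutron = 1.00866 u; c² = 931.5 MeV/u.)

1420 MeV

Mass of separated nucleons = 84(1.0073) + 105(1.00866) = 84.6132 + 105.90930 = 190.52250 u
Δm = 190.52250 − 188.99703 = 1.52547 u
E_B = 1.52547 × 931.5 = 1420.98 MeV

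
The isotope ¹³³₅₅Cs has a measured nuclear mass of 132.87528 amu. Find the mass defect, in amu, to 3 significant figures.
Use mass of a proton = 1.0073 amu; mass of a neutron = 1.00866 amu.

1.20 amu

Z = 55, so N = A − Z = 133 − 55 = 78.
Σm = 55·m_p + 78·m_n = 55.4015 + 78.67548 = 134.07698 amu
The mass defect is 134.07698 − 132.87528 = 1.20170 amu.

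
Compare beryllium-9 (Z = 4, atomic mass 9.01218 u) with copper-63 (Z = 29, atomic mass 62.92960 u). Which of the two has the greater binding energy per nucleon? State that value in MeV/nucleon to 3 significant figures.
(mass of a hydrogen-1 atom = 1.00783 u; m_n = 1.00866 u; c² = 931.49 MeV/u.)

beryllium-9: Σm = 4(1.00783) + 5(1.00866) = 9.07462 u; Δm = 0.06244 u; E_B = 58.162 MeV; E_B/A = 6.462 MeV
copper-63: Σm = 29(1.00783) + 34(1.00866) = 63.52151 u; Δm = 0.59191 u; E_B = 551.36 MeV; E_B/A = 8.752 MeV
copper-63 has the higher binding energy per nucleon, so it is the more tightly bound nucleus.

copper-63; 8.75 MeV/nucleon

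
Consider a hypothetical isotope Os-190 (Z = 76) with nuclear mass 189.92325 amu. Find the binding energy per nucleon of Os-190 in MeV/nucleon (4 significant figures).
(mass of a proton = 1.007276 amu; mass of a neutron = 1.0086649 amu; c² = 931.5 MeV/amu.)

7.930 MeV/nucleon

Mass of separated nucleons = 76(1.007276) + 114(1.0086649) = 76.552976 + 114.9877986 = 191.5407746 amu
The mass defect is 191.5407746 − 189.92325 = 1.6175246 amu.
E_B = 1.6175246 × 931.5 = 1506.72 MeV
Dividing by A = 190 gives 7.930 MeV per nucleon.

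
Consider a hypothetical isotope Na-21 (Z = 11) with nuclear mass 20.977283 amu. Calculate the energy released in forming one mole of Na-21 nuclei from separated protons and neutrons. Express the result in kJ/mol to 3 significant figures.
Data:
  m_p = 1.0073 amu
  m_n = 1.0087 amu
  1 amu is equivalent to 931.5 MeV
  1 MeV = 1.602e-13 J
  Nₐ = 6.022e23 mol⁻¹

1.71e+10 kJ/mol

Mass of separated nucleons = 11(1.0073) + 10(1.0087) = 11.0803 + 10.0870 = 21.1673 amu
Mass defect Δm = 21.1673 − 20.977283 = 0.190017 amu
Binding energy = Δm·c² = 0.190017 × 931.5 MeV/amu = 177.001 MeV
Per nucleus in joules: 177.001 MeV × 1.602e-13 J/MeV = 2.8356e-11 J
Per mole: 2.8356e-11 J × 6.022e23 mol⁻¹ = 1.7076e+13 J/mol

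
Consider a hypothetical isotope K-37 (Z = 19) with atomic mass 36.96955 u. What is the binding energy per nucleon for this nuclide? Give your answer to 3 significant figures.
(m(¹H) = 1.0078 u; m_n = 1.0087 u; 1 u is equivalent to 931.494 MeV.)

Σm = 19·m(¹H) + 18·m_n = 19.1482 + 18.1566 = 37.3048 u
The mass defect is 37.3048 − 36.96955 = 0.33525 u.
E_B = 0.33525 × 931.494 = 312.283 MeV
Dividing by A = 37 gives 8.440 MeV per nucleon.

8.44 MeV/nucleon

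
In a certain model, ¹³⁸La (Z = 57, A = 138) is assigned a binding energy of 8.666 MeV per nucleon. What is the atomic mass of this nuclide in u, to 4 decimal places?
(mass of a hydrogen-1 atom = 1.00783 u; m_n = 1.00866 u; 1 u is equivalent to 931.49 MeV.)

137.8639 u

Total binding energy = 138 × 8.666 = 1195.908 MeV
Mass defect = 1195.908 MeV / (931.49 MeV/u) = 1.283866 u
Constituent mass = 57(1.00783) + 81(1.00866) = 139.14777 u
Atomic mass = 139.14777 − 1.283866 = 137.863904 u ≈ 137.8639 u (to 4 decimal places)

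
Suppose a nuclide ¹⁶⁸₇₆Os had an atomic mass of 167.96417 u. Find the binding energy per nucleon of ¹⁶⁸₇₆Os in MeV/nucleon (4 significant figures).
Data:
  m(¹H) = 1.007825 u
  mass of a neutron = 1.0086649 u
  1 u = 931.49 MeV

Z = 76, so N = A − Z = 168 − 76 = 92.
Total constituent mass: 76 × 1.007825 + 92 × 1.0086649 = 169.3918708 u
The mass defect is 169.3918708 − 167.96417 = 1.4277008 u.
Binding energy = Δm·c² = 1.4277008 × 931.49 MeV/u = 1329.89 MeV
Per nucleon: 1329.89 / 168 = 7.916 MeV

7.916 MeV/nucleon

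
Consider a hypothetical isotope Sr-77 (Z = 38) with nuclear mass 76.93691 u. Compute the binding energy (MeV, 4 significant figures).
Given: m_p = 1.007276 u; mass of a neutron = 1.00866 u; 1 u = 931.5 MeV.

630.9 MeV

With 38 protons and 39 neutrons (A = 77):
Mass of separated nucleons = 38(1.007276) + 39(1.00866) = 38.276488 + 39.33774 = 77.614228 u
Δm = 77.614228 − 76.93691 = 0.677318 u
Converting to energy: 0.677318 u × 931.5 MeV/u = 630.922 MeV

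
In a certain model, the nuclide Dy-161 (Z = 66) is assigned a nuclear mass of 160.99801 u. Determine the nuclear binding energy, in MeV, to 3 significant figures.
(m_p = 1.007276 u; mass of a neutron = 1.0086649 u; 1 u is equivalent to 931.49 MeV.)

With 66 protons and 95 neutrons (A = 161):
Mass of separated nucleons = 66(1.007276) + 95(1.0086649) = 66.480216 + 95.8231655 = 162.3033815 u
Δm = 162.3033815 − 160.99801 = 1.3053715 u
E_B = 1.3053715 × 931.49 = 1215.94 MeV

1220 MeV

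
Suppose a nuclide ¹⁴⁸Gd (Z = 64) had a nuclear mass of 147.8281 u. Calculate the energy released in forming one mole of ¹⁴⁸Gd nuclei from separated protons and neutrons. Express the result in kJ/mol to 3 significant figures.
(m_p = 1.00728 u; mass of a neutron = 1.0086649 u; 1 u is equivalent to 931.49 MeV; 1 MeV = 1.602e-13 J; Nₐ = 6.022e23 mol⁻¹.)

Total constituent mass: 64 × 1.00728 + 84 × 1.0086649 = 149.1937716 u
The mass defect is 149.1937716 − 147.8281 = 1.3656716 u.
Converting to energy: 1.3656716 u × 931.49 MeV/u = 1272.11 MeV
Per nucleus in joules: 1272.11 MeV × 1.602e-13 J/MeV = 2.0379e-10 J
Per mole: 2.0379e-10 J × 6.022e23 mol⁻¹ = 1.2272e+14 J/mol

1.23e+11 kJ/mol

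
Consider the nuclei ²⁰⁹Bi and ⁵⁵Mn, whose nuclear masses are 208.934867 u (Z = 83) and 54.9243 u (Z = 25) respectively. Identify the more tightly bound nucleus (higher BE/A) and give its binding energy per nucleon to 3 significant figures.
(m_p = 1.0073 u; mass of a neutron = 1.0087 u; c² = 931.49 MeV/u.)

⁵⁵Mn; 8.79 MeV/nucleon

²⁰⁹Bi: Σm = 83(1.0073) + 126(1.0087) = 210.7021 u; Δm = 1.767233 u; E_B = 1646.16 MeV; E_B/A = 7.876 MeV
⁵⁵Mn: Σm = 25(1.0073) + 30(1.0087) = 55.4435 u; Δm = 0.5192 u; E_B = 483.63 MeV; E_B/A = 8.793 MeV
⁵⁵Mn has the higher binding energy per nucleon, so it is the more tightly bound nucleus.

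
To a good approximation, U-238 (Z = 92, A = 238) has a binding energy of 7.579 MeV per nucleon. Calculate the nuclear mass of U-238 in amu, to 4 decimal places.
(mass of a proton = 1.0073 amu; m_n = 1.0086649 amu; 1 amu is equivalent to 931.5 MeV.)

Total binding energy = 238 × 7.579 = 1803.802 MeV
Mass defect = 1803.802 MeV / (931.5 MeV/amu) = 1.936449 amu
Constituent mass = 92(1.0073) + 146(1.0086649) = 239.9366754 amu
Nuclear mass = 239.9366754 − 1.936449 = 238.0002264 amu ≈ 238.0002 amu (to 4 decimal places)

238.0002 amu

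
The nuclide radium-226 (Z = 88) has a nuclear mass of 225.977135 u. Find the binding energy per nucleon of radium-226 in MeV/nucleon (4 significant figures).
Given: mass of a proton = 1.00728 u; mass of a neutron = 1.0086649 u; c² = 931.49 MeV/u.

7.663 MeV/nucleon

Z = 88, so N = A − Z = 226 − 88 = 138.
Total constituent mass: 88 × 1.00728 + 138 × 1.0086649 = 227.8363962 u
The mass defect is 227.8363962 − 225.977135 = 1.8592612 u.
Binding energy = Δm·c² = 1.8592612 × 931.49 MeV/u = 1731.88 MeV
BE/A = 1731.88 MeV / 226 = 7.663 MeV/nucleon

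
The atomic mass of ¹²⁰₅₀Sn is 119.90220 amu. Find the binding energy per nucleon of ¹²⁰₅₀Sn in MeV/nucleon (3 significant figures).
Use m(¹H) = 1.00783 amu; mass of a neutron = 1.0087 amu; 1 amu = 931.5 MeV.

With 50 protons and 70 neutrons (A = 120):
Σm = 50·m(¹H) + 70·m_n = 50.39150 + 70.6090 = 121.00050 amu
Δm = 121.00050 − 119.90220 = 1.09830 amu
Binding energy = Δm·c² = 1.09830 × 931.5 MeV/amu = 1023.07 MeV
BE/A = 1023.07 MeV / 120 = 8.526 MeV/nucleon

8.53 MeV/nucleon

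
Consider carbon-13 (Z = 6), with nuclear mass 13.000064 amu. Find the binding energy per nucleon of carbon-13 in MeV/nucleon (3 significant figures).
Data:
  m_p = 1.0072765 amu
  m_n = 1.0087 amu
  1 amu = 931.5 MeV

With 6 protons and 7 neutrons (A = 13):
Mass of separated nucleons = 6(1.0072765) + 7(1.0087) = 6.0436590 + 7.0609 = 13.1045590 amu
The mass defect is 13.1045590 − 13.000064 = 0.1044950 amu.
Binding energy = Δm·c² = 0.1044950 × 931.5 MeV/amu = 97.3371 MeV
BE/A = 97.3371 MeV / 13 = 7.487 MeV/nucleon

7.49 MeV/nucleon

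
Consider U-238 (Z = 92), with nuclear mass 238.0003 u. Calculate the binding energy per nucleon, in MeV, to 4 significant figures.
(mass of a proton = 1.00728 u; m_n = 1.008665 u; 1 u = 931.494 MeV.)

7.572 MeV/nucleon

Z = 92, so N = A − Z = 238 − 92 = 146.
Mass of separated nucleons = 92(1.00728) + 146(1.008665) = 92.66976 + 147.265090 = 239.934850 u
Δm = 239.934850 − 238.0003 = 1.934550 u
E_B = 1.934550 × 931.494 = 1802.02 MeV
BE/A = 1802.02 MeV / 238 = 7.572 MeV/nucleon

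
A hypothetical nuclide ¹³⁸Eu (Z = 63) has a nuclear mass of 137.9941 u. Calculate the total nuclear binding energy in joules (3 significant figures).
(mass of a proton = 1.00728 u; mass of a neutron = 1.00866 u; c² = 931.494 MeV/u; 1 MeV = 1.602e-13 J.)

With 63 protons and 75 neutrons (A = 138):
Σm = 63·m_p + 75·m_n = 63.45864 + 75.64950 = 139.10814 u
Mass defect Δm = 139.10814 − 137.9941 = 1.11404 u
Converting to energy: 1.11404 u × 931.494 MeV/u = 1037.72 MeV
In joules: 1037.72 MeV × 1.602e-13 J/MeV = 1.6624e-10 J

1.66e-10 J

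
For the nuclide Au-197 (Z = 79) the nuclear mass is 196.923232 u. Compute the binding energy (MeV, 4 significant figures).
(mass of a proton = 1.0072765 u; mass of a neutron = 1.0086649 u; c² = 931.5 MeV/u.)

1559 MeV

Total constituent mass: 79 × 1.0072765 + 118 × 1.0086649 = 198.5973017 u
The mass defect is 198.5973017 − 196.923232 = 1.6740697 u.
Binding energy = Δm·c² = 1.6740697 × 931.5 MeV/u = 1559.40 MeV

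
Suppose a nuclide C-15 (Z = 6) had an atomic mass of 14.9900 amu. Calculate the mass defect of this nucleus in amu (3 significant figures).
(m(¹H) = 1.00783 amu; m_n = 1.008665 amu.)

0.135 amu

Z = 6, so N = A − Z = 15 − 6 = 9.
Σm = 6·m(¹H) + 9·m_n = 6.04698 + 9.077985 = 15.124965 amu
Mass defect Δm = 15.124965 − 14.9900 = 0.134965 amu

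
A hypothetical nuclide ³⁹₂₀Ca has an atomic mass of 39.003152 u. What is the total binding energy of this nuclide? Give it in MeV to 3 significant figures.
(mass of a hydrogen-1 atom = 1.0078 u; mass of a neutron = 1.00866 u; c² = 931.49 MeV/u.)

296 MeV

Mass of separated nucleons = 20(1.0078) + 19(1.00866) = 20.1560 + 19.16454 = 39.32054 u
The mass defect is 39.32054 − 39.003152 = 0.317388 u.
Binding energy = Δm·c² = 0.317388 × 931.49 MeV/u = 295.644 MeV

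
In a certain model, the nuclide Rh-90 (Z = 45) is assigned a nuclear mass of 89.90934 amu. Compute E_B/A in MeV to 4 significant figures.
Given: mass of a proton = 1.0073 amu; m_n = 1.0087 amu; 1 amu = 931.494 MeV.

8.390 MeV/nucleon

With 45 protons and 45 neutrons (A = 90):
Total constituent mass: 45 × 1.0073 + 45 × 1.0087 = 90.7200 amu
The mass defect is 90.7200 − 89.90934 = 0.81066 amu.
Converting to energy: 0.81066 amu × 931.494 MeV/amu = 755.125 MeV
Dividing by A = 90 gives 8.390 MeV per nucleon.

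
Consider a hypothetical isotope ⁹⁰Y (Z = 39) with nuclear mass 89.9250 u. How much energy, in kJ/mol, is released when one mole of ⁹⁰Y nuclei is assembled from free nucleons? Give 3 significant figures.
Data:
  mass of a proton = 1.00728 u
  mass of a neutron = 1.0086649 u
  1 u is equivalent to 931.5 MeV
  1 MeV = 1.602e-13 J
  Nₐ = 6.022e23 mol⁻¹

Z = 39, so N = A − Z = 90 − 39 = 51.
Total constituent mass: 39 × 1.00728 + 51 × 1.0086649 = 90.7258299 u
Mass defect Δm = 90.7258299 − 89.9250 = 0.8008299 u
Converting to energy: 0.8008299 u × 931.5 MeV/u = 745.973 MeV
Per nucleus in joules: 745.973 MeV × 1.602e-13 J/MeV = 1.1950e-10 J
Per mole: 1.1950e-10 J × 6.022e23 mol⁻¹ = 7.1963e+13 J/mol

7.20e+10 kJ/mol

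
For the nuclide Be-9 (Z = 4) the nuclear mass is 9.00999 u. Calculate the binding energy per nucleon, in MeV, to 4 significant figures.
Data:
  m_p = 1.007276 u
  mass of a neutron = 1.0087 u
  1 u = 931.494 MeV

6.481 MeV/nucleon

Z = 4, so N = A − Z = 9 − 4 = 5.
Σm = 4·m_p + 5·m_n = 4.029104 + 5.0435 = 9.072604 u
Mass defect Δm = 9.072604 − 9.00999 = 0.062614 u
Converting to energy: 0.062614 u × 931.494 MeV/u = 58.3246 MeV
BE/A = 58.3246 MeV / 9 = 6.481 MeV/nucleon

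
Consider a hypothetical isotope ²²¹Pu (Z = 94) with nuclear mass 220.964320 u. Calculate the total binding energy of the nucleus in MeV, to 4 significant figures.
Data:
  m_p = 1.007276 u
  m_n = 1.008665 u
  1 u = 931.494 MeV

1695 MeV

The nucleus contains 94 protons and 221 − 94 = 127 neutrons.
Total constituent mass: 94 × 1.007276 + 127 × 1.008665 = 222.784399 u
Mass defect Δm = 222.784399 − 220.964320 = 1.820079 u
E_B = 1.820079 × 931.494 = 1695.39 MeV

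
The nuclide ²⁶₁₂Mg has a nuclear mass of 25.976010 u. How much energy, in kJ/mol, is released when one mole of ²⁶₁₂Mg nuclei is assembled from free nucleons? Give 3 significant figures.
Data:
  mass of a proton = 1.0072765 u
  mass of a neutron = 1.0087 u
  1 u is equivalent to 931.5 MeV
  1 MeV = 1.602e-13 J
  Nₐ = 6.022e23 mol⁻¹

The nucleus contains 12 protons and 26 − 12 = 14 neutrons.
Mass of separated nucleons = 12(1.0072765) + 14(1.0087) = 12.0873180 + 14.1218 = 26.2091180 u
Δm = 26.2091180 − 25.976010 = 0.2331080 u
Converting to energy: 0.2331080 u × 931.5 MeV/u = 217.140 MeV
Per nucleus in joules: 217.140 MeV × 1.602e-13 J/MeV = 3.4786e-11 J
Per mole: 3.4786e-11 J × 6.022e23 mol⁻¹ = 2.0948e+13 J/mol

2.09e+10 kJ/mol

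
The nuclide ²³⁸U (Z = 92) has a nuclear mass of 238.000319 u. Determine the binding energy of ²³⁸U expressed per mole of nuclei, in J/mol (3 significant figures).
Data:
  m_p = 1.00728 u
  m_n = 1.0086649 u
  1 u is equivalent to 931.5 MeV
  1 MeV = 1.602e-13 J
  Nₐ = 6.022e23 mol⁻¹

1.74e+14 J/mol

Mass of separated nucleons = 92(1.00728) + 146(1.0086649) = 92.66976 + 147.2650754 = 239.9348354 u
Δm = 239.9348354 − 238.000319 = 1.9345164 u
Converting to energy: 1.9345164 u × 931.5 MeV/u = 1802.00 MeV
Per nucleus in joules: 1802.00 MeV × 1.602e-13 J/MeV = 2.8868e-10 J
Per mole: 2.8868e-10 J × 6.022e23 mol⁻¹ = 1.7384e+14 J/mol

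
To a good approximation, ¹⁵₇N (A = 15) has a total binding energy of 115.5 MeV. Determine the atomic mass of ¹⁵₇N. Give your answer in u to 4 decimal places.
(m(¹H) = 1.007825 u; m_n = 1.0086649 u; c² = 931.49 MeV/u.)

15.0001 u

Mass defect = 115.5 MeV / (931.49 MeV/u) = 0.123995 u
Constituent mass = 7(1.007825) + 8(1.0086649) = 15.1240942 u
Atomic mass = 15.1240942 − 0.123995 = 15.0000992 u ≈ 15.0001 u (to 4 decimal places)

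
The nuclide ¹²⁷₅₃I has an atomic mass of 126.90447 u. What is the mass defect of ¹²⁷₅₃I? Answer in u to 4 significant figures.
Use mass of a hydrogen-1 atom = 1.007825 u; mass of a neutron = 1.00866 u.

The nucleus contains 53 protons and 127 − 53 = 74 neutrons.
Mass of separated nucleons = 53(1.007825) + 74(1.00866) = 53.414725 + 74.64084 = 128.055565 u
Δm = 128.055565 − 126.90447 = 1.151095 u

1.151 u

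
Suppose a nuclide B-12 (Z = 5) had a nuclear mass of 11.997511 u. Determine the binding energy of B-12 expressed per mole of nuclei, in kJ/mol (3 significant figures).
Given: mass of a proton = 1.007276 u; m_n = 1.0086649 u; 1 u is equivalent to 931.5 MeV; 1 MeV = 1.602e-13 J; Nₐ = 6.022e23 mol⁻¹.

Mass of separated nucleons = 5(1.007276) + 7(1.0086649) = 5.036380 + 7.0606543 = 12.0970343 u
Δm = 12.0970343 − 11.997511 = 0.0995233 u
Binding energy = Δm·c² = 0.0995233 × 931.5 MeV/u = 92.7060 MeV
Per nucleus in joules: 92.7060 MeV × 1.602e-13 J/MeV = 1.4852e-11 J
Per mole: 1.4852e-11 J × 6.022e23 mol⁻¹ = 8.9439e+12 J/mol

8.94e+09 kJ/mol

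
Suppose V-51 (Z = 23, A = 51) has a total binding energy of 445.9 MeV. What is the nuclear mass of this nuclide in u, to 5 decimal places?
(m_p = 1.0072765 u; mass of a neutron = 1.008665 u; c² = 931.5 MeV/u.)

Mass defect = 445.9 MeV / (931.5 MeV/u) = 0.4786903 u
Constituent mass = 23(1.0072765) + 28(1.008665) = 51.4099795 u
Nuclear mass = 51.4099795 − 0.4786903 = 50.9312892 u ≈ 50.93129 u (to 5 decimal places)

50.93129 u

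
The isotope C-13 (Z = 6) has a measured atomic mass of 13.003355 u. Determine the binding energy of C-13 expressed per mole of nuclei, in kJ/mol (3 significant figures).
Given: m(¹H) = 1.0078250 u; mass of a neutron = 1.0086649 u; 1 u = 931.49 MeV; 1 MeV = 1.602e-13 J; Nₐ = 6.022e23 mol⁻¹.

Z = 6, so N = A − Z = 13 − 6 = 7.
Mass of separated nucleons = 6(1.0078250) + 7(1.0086649) = 6.0469500 + 7.0606543 = 13.1076043 u
The mass defect is 13.1076043 − 13.003355 = 0.1042493 u.
Binding energy = Δm·c² = 0.1042493 × 931.49 MeV/u = 97.1072 MeV
Per nucleus in joules: 97.1072 MeV × 1.602e-13 J/MeV = 1.5557e-11 J
Per mole: 1.5557e-11 J × 6.022e23 mol⁻¹ = 9.3684e+12 J/mol

9.37e+09 kJ/mol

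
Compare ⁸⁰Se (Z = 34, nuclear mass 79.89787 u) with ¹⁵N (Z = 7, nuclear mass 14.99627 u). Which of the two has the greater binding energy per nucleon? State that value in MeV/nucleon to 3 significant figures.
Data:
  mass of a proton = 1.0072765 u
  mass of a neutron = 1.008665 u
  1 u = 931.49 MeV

⁸⁰Se; 8.71 MeV/nucleon

⁸⁰Se: Σm = 34(1.0072765) + 46(1.008665) = 80.6459910 u; Δm = 0.7481210 u; E_B = 696.87 MeV; E_B/A = 8.711 MeV
¹⁵N: Σm = 7(1.0072765) + 8(1.008665) = 15.1202555 u; Δm = 0.1239855 u; E_B = 115.49 MeV; E_B/A = 7.699 MeV
⁸⁰Se has the higher binding energy per nucleon, so it is the more tightly bound nucleus.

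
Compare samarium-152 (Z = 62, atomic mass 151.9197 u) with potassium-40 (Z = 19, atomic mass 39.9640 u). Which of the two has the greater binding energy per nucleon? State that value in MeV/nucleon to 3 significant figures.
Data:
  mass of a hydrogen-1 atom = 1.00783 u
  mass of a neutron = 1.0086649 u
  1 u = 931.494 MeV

samarium-152: Σm = 62(1.00783) + 90(1.0086649) = 153.2653010 u; Δm = 1.3456010 u; E_B = 1253.4 MeV; E_B/A = 8.246 MeV
potassium-40: Σm = 19(1.00783) + 21(1.0086649) = 40.3307329 u; Δm = 0.3667329 u; E_B = 341.61 MeV; E_B/A = 8.540 MeV
potassium-40 has the higher binding energy per nucleon, so it is the more tightly bound nucleus.

potassium-40; 8.54 MeV/nucleon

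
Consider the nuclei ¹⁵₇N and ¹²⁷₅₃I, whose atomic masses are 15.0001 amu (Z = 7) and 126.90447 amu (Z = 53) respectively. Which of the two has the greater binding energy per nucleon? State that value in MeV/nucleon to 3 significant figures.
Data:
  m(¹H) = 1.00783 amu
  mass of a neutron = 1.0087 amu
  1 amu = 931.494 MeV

¹²⁷₅₃I; 8.47 MeV/nucleon

¹⁵₇N: Σm = 7(1.00783) + 8(1.0087) = 15.12441 amu; Δm = 0.12431 amu; E_B = 115.794 MeV; E_B/A = 7.720 MeV
¹²⁷₅₃I: Σm = 53(1.00783) + 74(1.0087) = 128.05879 amu; Δm = 1.15432 amu; E_B = 1075.2 MeV; E_B/A = 8.466 MeV
¹²⁷₅₃I has the higher binding energy per nucleon, so it is the more tightly bound nucleus.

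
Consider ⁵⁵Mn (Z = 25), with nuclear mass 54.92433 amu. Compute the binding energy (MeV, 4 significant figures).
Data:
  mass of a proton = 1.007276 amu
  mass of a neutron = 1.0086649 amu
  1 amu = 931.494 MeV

482.1 MeV

Z = 25, so N = A − Z = 55 − 25 = 30.
Σm = 25·m_p + 30·m_n = 25.181900 + 30.2599470 = 55.4418470 amu
Δm = 55.4418470 − 54.92433 = 0.5175170 amu
Binding energy = Δm·c² = 0.5175170 × 931.494 MeV/amu = 482.064 MeV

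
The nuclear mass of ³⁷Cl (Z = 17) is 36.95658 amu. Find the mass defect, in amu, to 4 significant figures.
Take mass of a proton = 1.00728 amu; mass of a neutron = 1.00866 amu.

0.3404 amu

Z = 17, so N = A − Z = 37 − 17 = 20.
Total constituent mass: 17 × 1.00728 + 20 × 1.00866 = 37.29696 amu
Mass defect Δm = 37.29696 − 36.95658 = 0.34038 amu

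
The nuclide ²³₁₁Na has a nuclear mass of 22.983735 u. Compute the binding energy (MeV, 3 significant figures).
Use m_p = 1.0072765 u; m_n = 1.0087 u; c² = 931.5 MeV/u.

187 MeV

Total constituent mass: 11 × 1.0072765 + 12 × 1.0087 = 23.1844415 u
The mass defect is 23.1844415 − 22.983735 = 0.2007065 u.
Binding energy = Δm·c² = 0.2007065 × 931.5 MeV/u = 186.958 MeV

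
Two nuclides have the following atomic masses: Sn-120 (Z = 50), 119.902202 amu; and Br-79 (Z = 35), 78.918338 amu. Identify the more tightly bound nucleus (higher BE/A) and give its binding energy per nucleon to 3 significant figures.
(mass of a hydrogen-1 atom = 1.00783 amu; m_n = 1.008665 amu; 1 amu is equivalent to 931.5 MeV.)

Br-79; 8.69 MeV/nucleon

Sn-120: Σm = 50(1.00783) + 70(1.008665) = 120.998050 amu; Δm = 1.095848 amu; E_B = 1020.8 MeV; E_B/A = 8.507 MeV
Br-79: Σm = 35(1.00783) + 44(1.008665) = 79.655310 amu; Δm = 0.736972 amu; E_B = 686.49 MeV; E_B/A = 8.690 MeV
Br-79 has the higher binding energy per nucleon, so it is the more tightly bound nucleus.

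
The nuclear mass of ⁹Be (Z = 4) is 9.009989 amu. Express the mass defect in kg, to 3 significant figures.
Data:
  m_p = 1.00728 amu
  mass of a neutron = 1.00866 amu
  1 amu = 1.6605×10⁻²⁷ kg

1.04e-28 kg

The nucleus contains 4 protons and 9 − 4 = 5 neutrons.
Σm = 4·m_p + 5·m_n = 4.02912 + 5.04330 = 9.07242 amu
Δm = 9.07242 − 9.009989 = 0.062431 amu
In SI units: 0.062431 amu × 1.6605×10⁻²⁷ kg/amu = 1.0367e-28 kg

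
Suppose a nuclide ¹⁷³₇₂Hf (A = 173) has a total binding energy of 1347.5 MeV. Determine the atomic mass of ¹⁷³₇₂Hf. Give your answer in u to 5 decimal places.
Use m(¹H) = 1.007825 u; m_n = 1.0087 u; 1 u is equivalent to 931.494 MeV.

Mass defect = 1347.5 MeV / (931.494 MeV/u) = 1.4466008 u
Constituent mass = 72(1.007825) + 101(1.0087) = 174.442100 u
Atomic mass = 174.442100 − 1.4466008 = 172.9954992 u ≈ 172.99550 u (to 5 decimal places)

172.99550 u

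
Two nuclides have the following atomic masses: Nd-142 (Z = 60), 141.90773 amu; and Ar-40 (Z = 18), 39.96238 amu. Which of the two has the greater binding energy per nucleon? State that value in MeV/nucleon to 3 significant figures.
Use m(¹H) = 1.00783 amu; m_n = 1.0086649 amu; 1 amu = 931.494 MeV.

Nd-142: Σm = 60(1.00783) + 82(1.0086649) = 143.1803218 amu; Δm = 1.2725918 amu; E_B = 1185.4 MeV; E_B/A = 8.348 MeV
Ar-40: Σm = 18(1.00783) + 22(1.0086649) = 40.3315678 amu; Δm = 0.3691878 amu; E_B = 343.896 MeV; E_B/A = 8.597 MeV
Ar-40 has the higher binding energy per nucleon, so it is the more tightly bound nucleus.

Ar-40; 8.60 MeV/nucleon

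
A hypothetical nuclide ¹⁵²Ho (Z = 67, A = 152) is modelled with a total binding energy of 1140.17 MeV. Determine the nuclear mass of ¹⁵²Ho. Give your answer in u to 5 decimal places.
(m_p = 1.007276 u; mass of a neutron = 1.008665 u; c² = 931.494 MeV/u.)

Mass defect = 1140.17 MeV / (931.494 MeV/u) = 1.2240229 u
Constituent mass = 67(1.007276) + 85(1.008665) = 153.224017 u
Nuclear mass = 153.224017 − 1.2240229 = 151.9999941 u ≈ 151.99999 u (to 5 decimal places)

151.99999 u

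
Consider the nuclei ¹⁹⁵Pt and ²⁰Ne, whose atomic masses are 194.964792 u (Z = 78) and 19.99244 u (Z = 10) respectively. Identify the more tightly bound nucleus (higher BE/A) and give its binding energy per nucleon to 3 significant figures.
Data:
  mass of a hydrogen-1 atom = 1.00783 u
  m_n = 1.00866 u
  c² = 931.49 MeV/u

²⁰Ne; 8.03 MeV/nucleon

¹⁹⁵Pt: Σm = 78(1.00783) + 117(1.00866) = 196.62396 u; Δm = 1.659168 u; E_B = 1545.5 MeV; E_B/A = 7.926 MeV
²⁰Ne: Σm = 10(1.00783) + 10(1.00866) = 20.16490 u; Δm = 0.17246 u; E_B = 160.64 MeV; E_B/A = 8.032 MeV
²⁰Ne has the higher binding energy per nucleon, so it is the more tightly bound nucleus.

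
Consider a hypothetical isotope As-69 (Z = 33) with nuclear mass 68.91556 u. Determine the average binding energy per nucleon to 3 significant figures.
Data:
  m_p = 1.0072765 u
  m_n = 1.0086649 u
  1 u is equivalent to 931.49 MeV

The nucleus contains 33 protons and 69 − 33 = 36 neutrons.
Σm = 33·m_p + 36·m_n = 33.2401245 + 36.3119364 = 69.5520609 u
Mass defect Δm = 69.5520609 − 68.91556 = 0.6365009 u
Converting to energy: 0.6365009 u × 931.49 MeV/u = 592.894 MeV
Per nucleon: 592.894 / 69 = 8.593 MeV

8.59 MeV/nucleon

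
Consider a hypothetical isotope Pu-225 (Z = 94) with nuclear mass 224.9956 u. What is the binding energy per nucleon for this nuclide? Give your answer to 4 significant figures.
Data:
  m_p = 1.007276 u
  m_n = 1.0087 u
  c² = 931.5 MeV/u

Mass of separated nucleons = 94(1.007276) + 131(1.0087) = 94.683944 + 132.1397 = 226.823644 u
The mass defect is 226.823644 − 224.9956 = 1.828044 u.
Binding energy = Δm·c² = 1.828044 × 931.5 MeV/u = 1702.82 MeV
BE/A = 1702.82 MeV / 225 = 7.568 MeV/nucleon

7.568 MeV/nucleon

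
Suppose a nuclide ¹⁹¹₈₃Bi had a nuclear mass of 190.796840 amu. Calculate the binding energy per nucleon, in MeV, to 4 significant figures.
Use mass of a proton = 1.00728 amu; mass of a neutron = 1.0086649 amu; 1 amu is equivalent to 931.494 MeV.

Z = 83, so N = A − Z = 191 − 83 = 108.
Σm = 83·m_p + 108·m_n = 83.60424 + 108.9358092 = 192.5400492 amu
Δm = 192.5400492 − 190.796840 = 1.7432092 amu
Converting to energy: 1.7432092 amu × 931.494 MeV/amu = 1623.79 MeV
BE/A = 1623.79 MeV / 191 = 8.502 MeV/nucleon

8.502 MeV/nucleon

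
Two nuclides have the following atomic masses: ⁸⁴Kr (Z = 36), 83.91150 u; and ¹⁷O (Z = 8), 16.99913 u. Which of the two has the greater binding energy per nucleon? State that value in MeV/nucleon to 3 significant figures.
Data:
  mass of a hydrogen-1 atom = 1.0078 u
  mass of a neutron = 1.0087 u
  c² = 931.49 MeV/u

⁸⁴Kr; 8.73 MeV/nucleon

⁸⁴Kr: Σm = 36(1.0078) + 48(1.0087) = 84.6984 u; Δm = 0.78690 u; E_B = 732.99 MeV; E_B/A = 8.726 MeV
¹⁷O: Σm = 8(1.0078) + 9(1.0087) = 17.1407 u; Δm = 0.14157 u; E_B = 131.87 MeV; E_B/A = 7.757 MeV
⁸⁴Kr has the higher binding energy per nucleon, so it is the more tightly bound nucleus.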